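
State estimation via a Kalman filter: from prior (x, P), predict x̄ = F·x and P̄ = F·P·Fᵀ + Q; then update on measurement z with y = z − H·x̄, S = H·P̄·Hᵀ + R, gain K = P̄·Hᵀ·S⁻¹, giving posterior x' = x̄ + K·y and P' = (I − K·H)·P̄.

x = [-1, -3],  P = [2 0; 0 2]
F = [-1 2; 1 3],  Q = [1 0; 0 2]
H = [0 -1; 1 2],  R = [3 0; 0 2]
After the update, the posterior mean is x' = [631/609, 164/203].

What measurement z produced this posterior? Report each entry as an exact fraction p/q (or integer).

z = [-1, 3]

x̄ = F·x = [-5, -10]
P̄ = F·P·Fᵀ + Q = [11 10; 10 22]
S = H·P̄·Hᵀ + R = [25 -54; -54 141]
K = P̄·Hᵀ·S⁻¹ = [88/203 235/609; -62/203 54/203]
x' − x̄ = [3676/609, 2194/203] = K·y
y = (KᵀK)⁻¹·Kᵀ·(x' − x̄) = [-11, 28]
z = y + H·x̄ = [-11, 28] + [10, -25] = [-1, 3]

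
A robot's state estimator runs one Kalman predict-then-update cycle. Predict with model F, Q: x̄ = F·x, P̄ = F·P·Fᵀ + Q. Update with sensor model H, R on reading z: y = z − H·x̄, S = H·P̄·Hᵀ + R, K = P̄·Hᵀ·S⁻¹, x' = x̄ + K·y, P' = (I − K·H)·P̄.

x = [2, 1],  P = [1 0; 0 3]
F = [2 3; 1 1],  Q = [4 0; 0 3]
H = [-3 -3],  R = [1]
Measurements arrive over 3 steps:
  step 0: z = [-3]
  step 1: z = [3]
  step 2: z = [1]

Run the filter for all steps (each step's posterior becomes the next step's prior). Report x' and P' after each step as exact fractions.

step 0: x' = [313/577, 273/577], P' = [1151/577 -1105/577; -1105/577 1123/577]
step 1: x' = [-25645/53191, -24938/53191], P' = [108672/53191 -104767/53191; -104767/53191 106708/53191]
step 2: x' = [-960877/2471468, 14394/617867], P' = [10132729/4942936 -2442119/1235734; -2442119/1235734 1243441/617867]

step 0: x̄ = F·x = [7, 3]
step 0: P̄ = F·P·Fᵀ + Q = [35 11; 11 7]
step 0: y = z − H·x̄ = [27]
step 0: S = H·P̄·Hᵀ + R = [577]
step 0: K = P̄·Hᵀ·S⁻¹ = [-138/577; -54/577]
step 0: x' = x̄ + K·y = [313/577, 273/577]
step 0: P' = (I − K·H)·P̄ = [1151/577 -1105/577; -1105/577 1123/577]
step 1: x̄ = F·x = [1445/577, 586/577]
step 1: P̄ = F·P·Fᵀ + Q = [3759/577 146/577; 146/577 1795/577]
step 1: y = z − H·x̄ = [7824/577]
step 1: S = H·P̄·Hᵀ + R = [53191/577]
step 1: K = P̄·Hᵀ·S⁻¹ = [-11715/53191; -5823/53191]
step 1: x' = x̄ + K·y = [-25645/53191, -24938/53191]
step 1: P' = (I − K·H)·P̄ = [108672/53191 -104767/53191; -104767/53191 106708/53191]
step 2: x̄ = F·x = [-126104/53191, -50583/53191]
step 2: P̄ = F·P·Fᵀ + Q = [350620/53191 13633/53191; 13633/53191 165419/53191]
step 2: y = z − H·x̄ = [-11090/1237]
step 2: S = H·P̄·Hᵀ + R = [114952/1237]
step 2: K = P̄·Hᵀ·S⁻¹ = [-25413/114952; -3123/28738]
step 2: x' = x̄ + K·y = [-960877/2471468, 14394/617867]
step 2: P' = (I − K·H)·P̄ = [10132729/4942936 -2442119/1235734; -2442119/1235734 1243441/617867]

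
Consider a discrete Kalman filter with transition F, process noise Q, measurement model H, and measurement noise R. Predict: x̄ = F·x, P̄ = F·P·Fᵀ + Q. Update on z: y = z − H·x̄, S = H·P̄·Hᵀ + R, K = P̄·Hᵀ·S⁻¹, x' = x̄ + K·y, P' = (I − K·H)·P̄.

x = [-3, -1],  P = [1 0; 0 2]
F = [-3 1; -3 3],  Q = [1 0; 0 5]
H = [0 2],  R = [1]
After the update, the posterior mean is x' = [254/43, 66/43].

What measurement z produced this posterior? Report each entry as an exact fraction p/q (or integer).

x̄ = F·x = [8, 6]
P̄ = F·P·Fᵀ + Q = [12 15; 15 32]
S = H·P̄·Hᵀ + R = [129]
K = P̄·Hᵀ·S⁻¹ = [10/43; 64/129]
x' − x̄ = [-90/43, -192/43] = K·y
y = (KᵀK)⁻¹·Kᵀ·(x' − x̄) = [-9]
z = y + H·x̄ = [-9] + [12] = [3]

z = [3]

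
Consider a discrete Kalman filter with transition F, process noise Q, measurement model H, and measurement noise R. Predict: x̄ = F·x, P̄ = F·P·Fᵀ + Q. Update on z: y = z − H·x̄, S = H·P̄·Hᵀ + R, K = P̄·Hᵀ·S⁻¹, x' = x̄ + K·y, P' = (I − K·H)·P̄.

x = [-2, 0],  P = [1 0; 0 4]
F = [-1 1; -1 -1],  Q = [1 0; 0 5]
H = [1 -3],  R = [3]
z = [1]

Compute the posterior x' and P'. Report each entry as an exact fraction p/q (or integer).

x' = [103/39, 23/39]
P' = [53/13 16/13; 16/13 9/13]

x̄ = F·x = [2, 2]
P̄ = F·P·Fᵀ + Q = [6 -3; -3 10]
y = z − H·x̄ = [5]
S = H·P̄·Hᵀ + R = [117]
K = P̄·Hᵀ·S⁻¹ = [5/39; -11/39]
x' = x̄ + K·y = [103/39, 23/39]
P' = (I − K·H)·P̄ = [53/13 16/13; 16/13 9/13]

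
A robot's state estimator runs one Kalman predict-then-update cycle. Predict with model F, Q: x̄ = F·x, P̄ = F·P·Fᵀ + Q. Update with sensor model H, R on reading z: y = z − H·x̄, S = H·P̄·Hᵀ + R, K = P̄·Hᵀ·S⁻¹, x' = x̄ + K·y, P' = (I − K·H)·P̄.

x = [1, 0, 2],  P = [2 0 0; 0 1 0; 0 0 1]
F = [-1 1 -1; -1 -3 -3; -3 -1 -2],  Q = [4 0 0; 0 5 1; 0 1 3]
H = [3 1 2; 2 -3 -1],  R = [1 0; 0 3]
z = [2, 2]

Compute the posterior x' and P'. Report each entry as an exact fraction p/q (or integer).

x' = [45/176, -1403/1672, 3327/3344]
P' = [555/704 329/352 -1101/704; 329/352 5297/3344 -14525/6688; -1101/704 -14525/6688 47361/13376]

x̄ = F·x = [-3, -7, -7]
P̄ = F·P·Fᵀ + Q = [8 2 7; 2 25 16; 7 16 26]
y = z − H·x̄ = [32, -20]
S = H·P̄·Hᵀ + R = [362 -198; -198 330]
K = P̄·Hᵀ·S⁻¹ = [11/64 79/704; 27/608 -1585/6688; 265/1216 -683/13376]
x' = x̄ + K·y = [45/176, -1403/1672, 3327/3344]
P' = (I − K·H)·P̄ = [555/704 329/352 -1101/704; 329/352 5297/3344 -14525/6688; -1101/704 -14525/6688 47361/13376]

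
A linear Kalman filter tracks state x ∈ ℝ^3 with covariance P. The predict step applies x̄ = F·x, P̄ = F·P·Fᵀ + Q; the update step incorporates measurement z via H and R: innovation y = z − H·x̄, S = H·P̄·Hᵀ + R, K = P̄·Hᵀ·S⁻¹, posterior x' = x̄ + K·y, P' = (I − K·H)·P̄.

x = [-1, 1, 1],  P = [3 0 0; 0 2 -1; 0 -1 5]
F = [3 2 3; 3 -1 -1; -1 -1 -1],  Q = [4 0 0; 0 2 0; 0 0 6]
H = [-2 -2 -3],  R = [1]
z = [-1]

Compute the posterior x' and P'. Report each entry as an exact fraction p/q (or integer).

x' = [1672/331, -835/331, -451/331]
P' = [13631/331 -3979/331 -6401/331; -3979/331 4530/331 -340/331; -6401/331 -340/331 4490/331]

x̄ = F·x = [2, -5, -1]
P̄ = F·P·Fᵀ + Q = [72 13 -23; 13 34 -4; -23 -4 14]
y = z − H·x̄ = [-10]
S = H·P̄·Hᵀ + R = [331]
K = P̄·Hᵀ·S⁻¹ = [-101/331; -82/331; 12/331]
x' = x̄ + K·y = [1672/331, -835/331, -451/331]
P' = (I − K·H)·P̄ = [13631/331 -3979/331 -6401/331; -3979/331 4530/331 -340/331; -6401/331 -340/331 4490/331]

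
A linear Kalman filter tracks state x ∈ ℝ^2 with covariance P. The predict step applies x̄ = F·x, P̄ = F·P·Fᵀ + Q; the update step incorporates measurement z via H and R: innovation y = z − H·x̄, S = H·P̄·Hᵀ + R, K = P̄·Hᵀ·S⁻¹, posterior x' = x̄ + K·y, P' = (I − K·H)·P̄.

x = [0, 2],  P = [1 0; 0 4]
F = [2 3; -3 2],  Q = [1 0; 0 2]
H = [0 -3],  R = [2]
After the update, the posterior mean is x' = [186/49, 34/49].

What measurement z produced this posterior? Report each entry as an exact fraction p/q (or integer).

z = [-2]

x̄ = F·x = [6, 4]
P̄ = F·P·Fᵀ + Q = [41 18; 18 27]
S = H·P̄·Hᵀ + R = [245]
K = P̄·Hᵀ·S⁻¹ = [-54/245; -81/245]
x' − x̄ = [-108/49, -162/49] = K·y
y = (KᵀK)⁻¹·Kᵀ·(x' − x̄) = [10]
z = y + H·x̄ = [10] + [-12] = [-2]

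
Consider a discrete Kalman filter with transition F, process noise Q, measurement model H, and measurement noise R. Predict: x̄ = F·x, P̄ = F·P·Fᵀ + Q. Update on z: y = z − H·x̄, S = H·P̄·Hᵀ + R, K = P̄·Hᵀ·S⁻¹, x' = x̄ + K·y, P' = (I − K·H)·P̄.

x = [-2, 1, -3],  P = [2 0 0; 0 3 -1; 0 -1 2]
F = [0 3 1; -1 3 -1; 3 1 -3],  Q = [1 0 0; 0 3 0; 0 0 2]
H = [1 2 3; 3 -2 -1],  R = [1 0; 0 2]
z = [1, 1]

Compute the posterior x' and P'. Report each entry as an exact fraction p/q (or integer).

x̄ = F·x = [0, 8, 4]
P̄ = F·P·Fᵀ + Q = [24 25 11; 25 40 19; 11 19 47]
y = z − H·x̄ = [-27, 21]
S = H·P̄·Hᵀ + R = [1002 -193; -193 135]
K = P̄·Hᵀ·S⁻¹ = [872/5159 1667/5159; 17238/98021 7218/98021; 15614/98021 -15434/98021]
x' = x̄ + K·y = [11463/5159, 470320/98021, -353608/98021]
P' = (I − K·H)·P̄ = [12175/5159 27719/5159 -22247/5159; 27719/5159 1301516/98021 -1037485/98021; -22247/5159 -1037485/98021 837759/98021]

x' = [11463/5159, 470320/98021, -353608/98021]
P' = [12175/5159 27719/5159 -22247/5159; 27719/5159 1301516/98021 -1037485/98021; -22247/5159 -1037485/98021 837759/98021]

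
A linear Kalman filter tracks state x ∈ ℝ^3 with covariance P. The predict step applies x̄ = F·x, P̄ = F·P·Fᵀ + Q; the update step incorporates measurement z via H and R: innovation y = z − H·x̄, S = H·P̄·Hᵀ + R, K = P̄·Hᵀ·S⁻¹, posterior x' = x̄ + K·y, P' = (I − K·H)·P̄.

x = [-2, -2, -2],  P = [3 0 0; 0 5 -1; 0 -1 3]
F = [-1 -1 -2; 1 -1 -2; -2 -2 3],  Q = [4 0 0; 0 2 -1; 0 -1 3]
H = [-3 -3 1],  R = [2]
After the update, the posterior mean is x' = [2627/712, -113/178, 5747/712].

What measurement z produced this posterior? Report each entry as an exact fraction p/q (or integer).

x̄ = F·x = [8, 4, 2]
P̄ = F·P·Fᵀ + Q = [20 10 -3; 10 18 -16; -3 -16 74]
S = H·P̄·Hᵀ + R = [712]
K = P̄·Hᵀ·S⁻¹ = [-93/712; -25/178; 131/712]
x' − x̄ = [-3069/712, -825/178, 4323/712] = K·y
y = (KᵀK)⁻¹·Kᵀ·(x' − x̄) = [33]
z = y + H·x̄ = [33] + [-34] = [-1]

z = [-1]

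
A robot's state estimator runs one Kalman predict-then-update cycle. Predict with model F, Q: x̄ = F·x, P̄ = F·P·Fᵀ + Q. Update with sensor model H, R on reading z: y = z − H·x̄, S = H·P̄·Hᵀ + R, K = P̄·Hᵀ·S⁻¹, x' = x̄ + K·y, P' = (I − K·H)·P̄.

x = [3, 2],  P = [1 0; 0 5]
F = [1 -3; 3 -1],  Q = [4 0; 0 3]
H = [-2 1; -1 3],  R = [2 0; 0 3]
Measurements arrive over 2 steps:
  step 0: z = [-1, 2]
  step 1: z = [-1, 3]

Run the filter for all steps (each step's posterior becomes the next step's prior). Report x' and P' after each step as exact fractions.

step 0: x̄ = F·x = [-3, 7]
step 0: P̄ = F·P·Fᵀ + Q = [50 18; 18 17]
step 0: y = z − H·x̄ = [-14, -22]
step 0: S = H·P̄·Hᵀ + R = [147 25; 25 98]
step 0: K = P̄·Hᵀ·S⁻¹ = [-8136/13781 2638/13781; -2687/13781 5326/13781]
step 0: x' = x̄ + K·y = [14525/13781, 16913/13781]
step 0: P' = (I − K·H)·P̄ = [11346/13781 6420/13781; 6420/13781 7466/13781]
step 1: x̄ = F·x = [-36214/13781, 26662/13781]
step 1: P̄ = F·P·Fᵀ + Q = [95144/13781 -7764/13781; -7764/13781 112403/13781]
step 1: y = z − H·x̄ = [-112871/13781, -74857/13781]
step 1: S = H·P̄·Hᵀ + R = [551597/13781 581845/13781; 581845/13781 1194698/13781]
step 1: K = P̄·Hᵀ·S⁻¹ = [-1828/3493 544/3493; -3474487/23252901 8406506/23252901]
step 1: x' = x̄ + K·y = [2838/3493, 9260379/7750967]
step 1: P' = (I − K·H)·P̄ = [360/499 1384/3493; 1384/3493 11477602/23252901]

step 0: x' = [14525/13781, 16913/13781], P' = [11346/13781 6420/13781; 6420/13781 7466/13781]
step 1: x' = [2838/3493, 9260379/7750967], P' = [360/499 1384/3493; 1384/3493 11477602/23252901]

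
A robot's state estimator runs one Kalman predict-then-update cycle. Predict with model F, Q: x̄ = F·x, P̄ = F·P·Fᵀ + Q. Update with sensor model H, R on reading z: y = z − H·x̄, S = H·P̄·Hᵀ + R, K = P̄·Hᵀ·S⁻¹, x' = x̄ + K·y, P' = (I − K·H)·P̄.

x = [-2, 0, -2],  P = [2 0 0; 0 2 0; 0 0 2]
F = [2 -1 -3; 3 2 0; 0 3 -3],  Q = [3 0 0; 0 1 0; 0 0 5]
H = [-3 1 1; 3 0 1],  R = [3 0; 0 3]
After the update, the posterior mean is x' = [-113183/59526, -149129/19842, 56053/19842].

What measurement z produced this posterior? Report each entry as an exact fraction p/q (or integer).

x̄ = F·x = [2, -6, 6]
P̄ = F·P·Fᵀ + Q = [31 8 12; 8 27 12; 12 12 41]
S = H·P̄·Hᵀ + R = [254 -202; -202 395]
K = P̄·Hᵀ·S⁻¹ = [-7625/59526 5962/29763; 4399/19842 2029/9921; 7423/19842 3832/9921]
x' − x̄ = [-232235/59526, -30077/19842, -62999/19842] = K·y
y = (KᵀK)⁻¹·Kᵀ·(x' − x̄) = [7, -15]
z = y + H·x̄ = [7, -15] + [-6, 12] = [1, -3]

z = [1, -3]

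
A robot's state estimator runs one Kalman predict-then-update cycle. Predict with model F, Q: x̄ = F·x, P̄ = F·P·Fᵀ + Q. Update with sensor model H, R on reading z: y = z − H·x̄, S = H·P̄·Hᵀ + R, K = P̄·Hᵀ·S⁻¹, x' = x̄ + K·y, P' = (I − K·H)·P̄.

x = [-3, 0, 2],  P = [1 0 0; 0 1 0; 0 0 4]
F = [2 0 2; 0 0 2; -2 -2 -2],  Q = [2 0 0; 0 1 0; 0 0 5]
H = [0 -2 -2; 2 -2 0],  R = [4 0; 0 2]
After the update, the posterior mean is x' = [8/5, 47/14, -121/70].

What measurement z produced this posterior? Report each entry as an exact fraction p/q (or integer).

z = [-3, -3]

x̄ = F·x = [-2, 4, 2]
P̄ = F·P·Fᵀ + Q = [22 16 -20; 16 17 -16; -20 -16 29]
S = H·P̄·Hᵀ + R = [60 20; 20 30]
K = P̄·Hᵀ·S⁻¹ = [0 2/5; -1/70 -2/35; -31/70 1/35]
x' − x̄ = [18/5, -9/14, -261/70] = K·y
y = (KᵀK)⁻¹·Kᵀ·(x' − x̄) = [9, 9]
z = y + H·x̄ = [9, 9] + [-12, -12] = [-3, -3]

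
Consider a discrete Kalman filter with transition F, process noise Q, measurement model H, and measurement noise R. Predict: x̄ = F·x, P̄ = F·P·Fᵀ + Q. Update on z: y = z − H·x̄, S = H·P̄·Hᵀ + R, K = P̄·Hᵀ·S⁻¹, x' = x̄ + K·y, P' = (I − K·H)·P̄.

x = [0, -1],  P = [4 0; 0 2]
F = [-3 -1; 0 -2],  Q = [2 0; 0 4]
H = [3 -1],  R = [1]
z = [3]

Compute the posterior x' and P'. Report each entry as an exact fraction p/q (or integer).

x' = [581/349, 2]
P' = [504/349 4; 4 12]

x̄ = F·x = [1, 2]
P̄ = F·P·Fᵀ + Q = [40 4; 4 12]
y = z − H·x̄ = [2]
S = H·P̄·Hᵀ + R = [349]
K = P̄·Hᵀ·S⁻¹ = [116/349; 0]
x' = x̄ + K·y = [581/349, 2]
P' = (I − K·H)·P̄ = [504/349 4; 4 12]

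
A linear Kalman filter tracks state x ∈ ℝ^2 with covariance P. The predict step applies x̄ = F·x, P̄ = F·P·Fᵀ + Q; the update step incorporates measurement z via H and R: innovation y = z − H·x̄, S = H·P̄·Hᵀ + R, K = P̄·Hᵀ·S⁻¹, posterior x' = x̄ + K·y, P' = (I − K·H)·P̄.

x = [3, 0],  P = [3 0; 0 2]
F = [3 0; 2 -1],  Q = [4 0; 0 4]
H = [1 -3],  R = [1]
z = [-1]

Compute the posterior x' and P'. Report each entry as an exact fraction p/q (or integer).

x̄ = F·x = [9, 6]
P̄ = F·P·Fᵀ + Q = [31 18; 18 18]
y = z − H·x̄ = [8]
S = H·P̄·Hᵀ + R = [86]
K = P̄·Hᵀ·S⁻¹ = [-23/86; -18/43]
x' = x̄ + K·y = [295/43, 114/43]
P' = (I − K·H)·P̄ = [2137/86 360/43; 360/43 126/43]

x' = [295/43, 114/43]
P' = [2137/86 360/43; 360/43 126/43]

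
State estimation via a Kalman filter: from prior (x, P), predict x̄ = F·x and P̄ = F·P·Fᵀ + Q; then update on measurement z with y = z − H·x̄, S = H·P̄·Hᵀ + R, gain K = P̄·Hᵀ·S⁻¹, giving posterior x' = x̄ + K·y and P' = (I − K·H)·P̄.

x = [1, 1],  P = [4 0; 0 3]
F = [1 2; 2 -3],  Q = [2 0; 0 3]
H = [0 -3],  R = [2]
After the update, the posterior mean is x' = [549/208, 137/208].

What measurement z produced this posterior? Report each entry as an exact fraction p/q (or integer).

x̄ = F·x = [3, -1]
P̄ = F·P·Fᵀ + Q = [18 -10; -10 46]
S = H·P̄·Hᵀ + R = [416]
K = P̄·Hᵀ·S⁻¹ = [15/208; -69/208]
x' − x̄ = [-75/208, 345/208] = K·y
y = (KᵀK)⁻¹·Kᵀ·(x' − x̄) = [-5]
z = y + H·x̄ = [-5] + [3] = [-2]

z = [-2]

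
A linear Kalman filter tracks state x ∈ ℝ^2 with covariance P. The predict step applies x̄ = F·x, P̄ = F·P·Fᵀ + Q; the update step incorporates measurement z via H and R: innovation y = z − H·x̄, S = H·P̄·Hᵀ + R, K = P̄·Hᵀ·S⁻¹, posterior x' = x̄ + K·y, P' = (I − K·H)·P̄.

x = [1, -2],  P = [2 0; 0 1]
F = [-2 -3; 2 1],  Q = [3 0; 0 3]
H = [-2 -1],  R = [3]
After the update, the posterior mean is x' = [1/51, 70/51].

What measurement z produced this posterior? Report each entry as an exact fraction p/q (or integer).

z = [-1]

x̄ = F·x = [4, 0]
P̄ = F·P·Fᵀ + Q = [20 -11; -11 12]
S = H·P̄·Hᵀ + R = [51]
K = P̄·Hᵀ·S⁻¹ = [-29/51; 10/51]
x' − x̄ = [-203/51, 70/51] = K·y
y = (KᵀK)⁻¹·Kᵀ·(x' − x̄) = [7]
z = y + H·x̄ = [7] + [-8] = [-1]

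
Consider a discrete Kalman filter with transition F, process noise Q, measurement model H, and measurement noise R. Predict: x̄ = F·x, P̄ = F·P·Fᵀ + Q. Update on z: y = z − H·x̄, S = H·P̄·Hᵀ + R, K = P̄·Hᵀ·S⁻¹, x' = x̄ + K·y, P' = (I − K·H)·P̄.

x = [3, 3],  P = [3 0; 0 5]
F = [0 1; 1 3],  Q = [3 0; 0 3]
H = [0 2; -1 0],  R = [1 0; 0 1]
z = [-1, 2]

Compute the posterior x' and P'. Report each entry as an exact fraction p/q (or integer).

x' = [-323/189, -29/63]
P' = [148/189 1/63; 1/63 26/105]

x̄ = F·x = [3, 12]
P̄ = F·P·Fᵀ + Q = [8 15; 15 51]
y = z − H·x̄ = [-25, 5]
S = H·P̄·Hᵀ + R = [205 -30; -30 9]
K = P̄·Hᵀ·S⁻¹ = [2/63 -148/189; 52/105 -1/63]
x' = x̄ + K·y = [-323/189, -29/63]
P' = (I − K·H)·P̄ = [148/189 1/63; 1/63 26/105]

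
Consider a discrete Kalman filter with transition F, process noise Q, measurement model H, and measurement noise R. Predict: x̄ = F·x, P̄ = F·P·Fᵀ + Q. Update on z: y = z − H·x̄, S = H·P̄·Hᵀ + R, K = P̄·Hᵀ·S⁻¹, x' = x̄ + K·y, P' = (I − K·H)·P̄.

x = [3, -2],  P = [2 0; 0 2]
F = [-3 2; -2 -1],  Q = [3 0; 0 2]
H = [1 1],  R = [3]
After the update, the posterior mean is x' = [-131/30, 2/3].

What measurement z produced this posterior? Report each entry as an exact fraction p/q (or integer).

z = [-3]

x̄ = F·x = [-13, -4]
P̄ = F·P·Fᵀ + Q = [29 8; 8 12]
S = H·P̄·Hᵀ + R = [60]
K = P̄·Hᵀ·S⁻¹ = [37/60; 1/3]
x' − x̄ = [259/30, 14/3] = K·y
y = (KᵀK)⁻¹·Kᵀ·(x' − x̄) = [14]
z = y + H·x̄ = [14] + [-17] = [-3]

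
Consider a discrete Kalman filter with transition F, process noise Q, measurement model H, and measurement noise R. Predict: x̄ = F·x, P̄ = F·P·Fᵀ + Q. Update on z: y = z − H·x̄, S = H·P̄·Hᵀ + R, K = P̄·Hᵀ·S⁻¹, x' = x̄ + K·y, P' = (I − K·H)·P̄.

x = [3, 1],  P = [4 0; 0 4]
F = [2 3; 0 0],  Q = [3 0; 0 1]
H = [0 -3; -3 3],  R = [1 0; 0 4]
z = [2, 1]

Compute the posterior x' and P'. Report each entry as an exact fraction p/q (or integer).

x̄ = F·x = [9, 0]
P̄ = F·P·Fᵀ + Q = [55 0; 0 1]
y = z − H·x̄ = [2, 28]
S = H·P̄·Hᵀ + R = [10 -9; -9 508]
K = P̄·Hᵀ·S⁻¹ = [-1485/4999 -1650/4999; -1497/4999 3/4999]
x' = x̄ + K·y = [-4179/4999, -2910/4999]
P' = (I − K·H)·P̄ = [2695/4999 495/4999; 495/4999 499/4999]

x' = [-4179/4999, -2910/4999]
P' = [2695/4999 495/4999; 495/4999 499/4999]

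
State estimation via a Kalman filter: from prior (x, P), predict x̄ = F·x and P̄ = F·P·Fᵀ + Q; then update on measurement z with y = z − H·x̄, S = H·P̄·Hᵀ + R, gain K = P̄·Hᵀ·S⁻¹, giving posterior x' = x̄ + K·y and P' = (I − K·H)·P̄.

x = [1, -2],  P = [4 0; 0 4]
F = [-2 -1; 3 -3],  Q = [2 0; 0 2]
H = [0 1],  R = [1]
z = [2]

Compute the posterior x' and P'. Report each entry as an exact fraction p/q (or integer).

x̄ = F·x = [0, 9]
P̄ = F·P·Fᵀ + Q = [22 -12; -12 74]
y = z − H·x̄ = [-7]
S = H·P̄·Hᵀ + R = [75]
K = P̄·Hᵀ·S⁻¹ = [-4/25; 74/75]
x' = x̄ + K·y = [28/25, 157/75]
P' = (I − K·H)·P̄ = [502/25 -4/25; -4/25 74/75]

x' = [28/25, 157/75]
P' = [502/25 -4/25; -4/25 74/75]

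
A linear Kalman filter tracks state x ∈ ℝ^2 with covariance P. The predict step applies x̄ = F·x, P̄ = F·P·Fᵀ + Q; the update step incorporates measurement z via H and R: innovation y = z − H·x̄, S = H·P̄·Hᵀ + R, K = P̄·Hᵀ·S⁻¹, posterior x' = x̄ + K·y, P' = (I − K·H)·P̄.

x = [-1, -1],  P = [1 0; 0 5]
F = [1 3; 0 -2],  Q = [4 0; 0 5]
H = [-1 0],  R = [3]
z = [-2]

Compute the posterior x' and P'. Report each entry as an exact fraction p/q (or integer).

x' = [88/53, -74/53]
P' = [150/53 -90/53; -90/53 425/53]

x̄ = F·x = [-4, 2]
P̄ = F·P·Fᵀ + Q = [50 -30; -30 25]
y = z − H·x̄ = [-6]
S = H·P̄·Hᵀ + R = [53]
K = P̄·Hᵀ·S⁻¹ = [-50/53; 30/53]
x' = x̄ + K·y = [88/53, -74/53]
P' = (I − K·H)·P̄ = [150/53 -90/53; -90/53 425/53]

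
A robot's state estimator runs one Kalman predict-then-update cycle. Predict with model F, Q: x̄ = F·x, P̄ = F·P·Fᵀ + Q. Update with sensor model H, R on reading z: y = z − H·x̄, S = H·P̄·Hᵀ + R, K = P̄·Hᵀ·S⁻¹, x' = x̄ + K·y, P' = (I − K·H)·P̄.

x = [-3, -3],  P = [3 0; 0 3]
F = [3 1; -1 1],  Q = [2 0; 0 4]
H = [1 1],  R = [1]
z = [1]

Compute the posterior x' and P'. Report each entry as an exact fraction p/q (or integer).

x̄ = F·x = [-12, 0]
P̄ = F·P·Fᵀ + Q = [32 -6; -6 10]
y = z − H·x̄ = [13]
S = H·P̄·Hᵀ + R = [31]
K = P̄·Hᵀ·S⁻¹ = [26/31; 4/31]
x' = x̄ + K·y = [-34/31, 52/31]
P' = (I − K·H)·P̄ = [316/31 -290/31; -290/31 294/31]

x' = [-34/31, 52/31]
P' = [316/31 -290/31; -290/31 294/31]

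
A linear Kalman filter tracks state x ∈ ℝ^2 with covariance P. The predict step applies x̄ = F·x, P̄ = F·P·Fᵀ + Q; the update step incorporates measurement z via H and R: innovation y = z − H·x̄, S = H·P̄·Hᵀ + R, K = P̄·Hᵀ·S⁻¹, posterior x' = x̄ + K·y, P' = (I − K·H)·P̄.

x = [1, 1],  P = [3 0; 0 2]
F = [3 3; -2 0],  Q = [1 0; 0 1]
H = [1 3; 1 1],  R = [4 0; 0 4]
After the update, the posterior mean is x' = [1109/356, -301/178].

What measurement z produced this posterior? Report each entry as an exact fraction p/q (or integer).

x̄ = F·x = [6, -2]
P̄ = F·P·Fᵀ + Q = [46 -18; -18 13]
S = H·P̄·Hᵀ + R = [59 13; 13 27]
K = P̄·Hᵀ·S⁻¹ = [-145/356 439/356; 79/178 -71/178]
x' − x̄ = [-1027/356, 55/178] = K·y
y = (KᵀK)⁻¹·Kᵀ·(x' − x̄) = [-2, -3]
z = y + H·x̄ = [-2, -3] + [0, 4] = [-2, 1]

z = [-2, 1]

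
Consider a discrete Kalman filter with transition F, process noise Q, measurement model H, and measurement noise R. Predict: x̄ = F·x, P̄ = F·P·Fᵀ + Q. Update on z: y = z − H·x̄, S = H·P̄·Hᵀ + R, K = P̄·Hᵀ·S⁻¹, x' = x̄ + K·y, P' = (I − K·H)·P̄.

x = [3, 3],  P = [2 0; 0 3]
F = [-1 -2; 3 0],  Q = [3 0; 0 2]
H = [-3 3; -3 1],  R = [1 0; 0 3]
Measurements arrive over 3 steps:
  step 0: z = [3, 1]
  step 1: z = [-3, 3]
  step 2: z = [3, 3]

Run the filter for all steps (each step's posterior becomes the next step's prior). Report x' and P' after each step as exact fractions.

step 0: x' = [-1263/12479, 11495/12479], P' = [8563/12479 9102/12479; 9102/12479 11004/12479]
step 1: x' = [-44080115/30871177, -72204105/30871177], P' = [14851940/30871177 15265527/30871177; 15265527/30871177 18913791/30871177]
step 2: x' = [-35700754247/56550482495, 20934172557/56550482495], P' = [27197896621/56550482495 27947283474/56550482495; 27947283474/56550482495 34613105946/56550482495]

step 0: x̄ = F·x = [-9, 9]
step 0: P̄ = F·P·Fᵀ + Q = [17 -6; -6 20]
step 0: y = z − H·x̄ = [-51, -35]
step 0: S = H·P̄·Hᵀ + R = [442 285; 285 212]
step 0: K = P̄·Hᵀ·S⁻¹ = [1617/12479 -5529/12479; 5706/12479 -5434/12479]
step 0: x' = x̄ + K·y = [-1263/12479, 11495/12479]
step 0: P' = (I − K·H)·P̄ = [8563/12479 9102/12479; 9102/12479 11004/12479]
step 1: x̄ = F·x = [-21727/12479, -3789/12479]
step 1: P̄ = F·P·Fᵀ + Q = [126424/12479 -80301/12479; -80301/12479 102025/12479]
step 1: y = z − H·x̄ = [-91251/12479, -23955/12479]
step 1: S = H·P̄·Hᵀ + R = [3513938/12479 2407503/12479; 2407503/12479 1759084/12479]
step 1: K = P̄·Hᵀ·S⁻¹ = [1240761/30871177 -9763431/30871177; 10944792/30871177 -8960930/30871177]
step 1: x' = x̄ + K·y = [-44080115/30871177, -72204105/30871177]
step 1: P' = (I − K·H)·P̄ = [14851940/30871177 15265527/30871177; 15265527/30871177 18913791/30871177]
step 2: x̄ = F·x = [188488325/30871177, -132240345/30871177]
step 2: P̄ = F·P·Fᵀ + Q = [244182743/30871177 -136148982/30871177; -136148982/30871177 195409814/30871177]
step 2: y = z − H·x̄ = [1054799541/30871177, 790318851/30871177]
step 2: S = H·P̄·Hᵀ + R = [6437885866/30871177 4417661913/30871177; 4417661913/30871177 3302561924/30871177]
step 2: K = P̄·Hᵀ·S⁻¹ = [2248160559/56550482495 -17882135463/56550482495; 19997467416/56550482495 -16409581492/56550482495]
step 2: x' = x̄ + K·y = [-35700754247/56550482495, 20934172557/56550482495]
step 2: P' = (I − K·H)·P̄ = [27197896621/56550482495 27947283474/56550482495; 27947283474/56550482495 34613105946/56550482495]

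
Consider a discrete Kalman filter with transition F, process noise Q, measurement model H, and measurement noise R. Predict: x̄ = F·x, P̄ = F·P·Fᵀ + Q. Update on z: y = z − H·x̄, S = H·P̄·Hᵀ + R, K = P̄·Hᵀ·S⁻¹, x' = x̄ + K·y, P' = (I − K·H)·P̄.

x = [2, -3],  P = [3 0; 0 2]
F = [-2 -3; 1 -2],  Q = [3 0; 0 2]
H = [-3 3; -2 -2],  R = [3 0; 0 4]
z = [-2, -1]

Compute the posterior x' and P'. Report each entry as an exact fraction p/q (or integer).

x' = [6731/9754, 1161/9754]
P' = [1605/4877 792/4877; 792/4877 1585/4877]

x̄ = F·x = [5, 8]
P̄ = F·P·Fᵀ + Q = [33 6; 6 13]
y = z − H·x̄ = [-11, 25]
S = H·P̄·Hᵀ + R = [309 120; 120 236]
K = P̄·Hᵀ·S⁻¹ = [-813/4877 -2397/9754; 793/4877 -2377/9754]
x' = x̄ + K·y = [6731/9754, 1161/9754]
P' = (I − K·H)·P̄ = [1605/4877 792/4877; 792/4877 1585/4877]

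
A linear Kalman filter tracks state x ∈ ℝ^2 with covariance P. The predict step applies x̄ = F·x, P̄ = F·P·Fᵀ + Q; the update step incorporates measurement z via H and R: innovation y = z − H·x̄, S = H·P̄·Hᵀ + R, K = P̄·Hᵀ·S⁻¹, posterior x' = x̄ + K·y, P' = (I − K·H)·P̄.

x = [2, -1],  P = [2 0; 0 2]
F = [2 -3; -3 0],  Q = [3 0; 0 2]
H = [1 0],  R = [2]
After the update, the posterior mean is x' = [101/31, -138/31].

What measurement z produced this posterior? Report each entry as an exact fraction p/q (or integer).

x̄ = F·x = [7, -6]
P̄ = F·P·Fᵀ + Q = [29 -12; -12 20]
S = H·P̄·Hᵀ + R = [31]
K = P̄·Hᵀ·S⁻¹ = [29/31; -12/31]
x' − x̄ = [-116/31, 48/31] = K·y
y = (KᵀK)⁻¹·Kᵀ·(x' − x̄) = [-4]
z = y + H·x̄ = [-4] + [7] = [3]

z = [3]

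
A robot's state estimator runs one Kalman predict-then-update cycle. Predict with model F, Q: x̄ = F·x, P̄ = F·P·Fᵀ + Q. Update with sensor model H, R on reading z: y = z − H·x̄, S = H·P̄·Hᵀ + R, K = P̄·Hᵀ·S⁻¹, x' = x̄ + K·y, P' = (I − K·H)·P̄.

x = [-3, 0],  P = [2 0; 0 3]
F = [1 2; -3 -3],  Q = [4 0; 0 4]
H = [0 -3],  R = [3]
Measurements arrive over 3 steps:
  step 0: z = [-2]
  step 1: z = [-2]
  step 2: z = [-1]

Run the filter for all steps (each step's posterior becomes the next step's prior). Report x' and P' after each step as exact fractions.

step 0: x̄ = F·x = [-3, 9]
step 0: P̄ = F·P·Fᵀ + Q = [18 -24; -24 49]
step 0: y = z − H·x̄ = [25]
step 0: S = H·P̄·Hᵀ + R = [444]
step 0: K = P̄·Hᵀ·S⁻¹ = [6/37; -49/148]
step 0: x' = x̄ + K·y = [39/37, 107/148]
step 0: P' = (I − K·H)·P̄ = [234/37 -6/37; -6/37 49/148]
step 1: x̄ = F·x = [5/2, -789/148]
step 1: P̄ = F·P·Fᵀ + Q = [11 -39/2; -39/2 9025/148]
step 1: y = z − H·x̄ = [-2663/148]
step 1: S = H·P̄·Hᵀ + R = [81669/148]
step 1: K = P̄·Hᵀ·S⁻¹ = [2886/27223; -9025/27223]
step 1: x' = x̄ + K·y = [16129/27223, 17261/27223]
step 1: P' = (I − K·H)·P̄ = [130622/27223 -2886/27223; -2886/27223 9025/27223]
step 2: x̄ = F·x = [50651/27223, -14310/3889]
step 2: P̄ = F·P·Fᵀ + Q = [264070/27223 -60006/3889; -60006/3889 187681/3889]
step 2: y = z − H·x̄ = [-46819/3889]
step 2: S = H·P̄·Hᵀ + R = [1700796/3889]
step 2: K = P̄·Hᵀ·S⁻¹ = [30003/283466; -187681/566932]
step 2: x' = x̄ + K·y = [1163503/1984262, 173371/566932]
step 2: P' = (I − K·H)·P̄ = [4763089/992131 -30003/283466; -30003/283466 187681/566932]

step 0: x' = [39/37, 107/148], P' = [234/37 -6/37; -6/37 49/148]
step 1: x' = [16129/27223, 17261/27223], P' = [130622/27223 -2886/27223; -2886/27223 9025/27223]
step 2: x' = [1163503/1984262, 173371/566932], P' = [4763089/992131 -30003/283466; -30003/283466 187681/566932]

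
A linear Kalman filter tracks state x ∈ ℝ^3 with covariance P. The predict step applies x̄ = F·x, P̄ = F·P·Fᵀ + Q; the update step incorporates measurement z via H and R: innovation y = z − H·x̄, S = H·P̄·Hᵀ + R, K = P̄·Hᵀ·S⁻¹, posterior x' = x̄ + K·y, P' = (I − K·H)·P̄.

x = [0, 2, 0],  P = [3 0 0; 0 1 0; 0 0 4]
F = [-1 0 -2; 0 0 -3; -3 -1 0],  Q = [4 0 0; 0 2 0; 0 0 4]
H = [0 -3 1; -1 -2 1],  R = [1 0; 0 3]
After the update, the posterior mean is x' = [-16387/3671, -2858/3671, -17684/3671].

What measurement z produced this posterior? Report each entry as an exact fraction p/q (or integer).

x̄ = F·x = [0, 0, -2]
P̄ = F·P·Fᵀ + Q = [23 24 9; 24 38 0; 9 0 32]
S = H·P̄·Hᵀ + R = [375 323; 323 288]
K = P̄·Hᵀ·S⁻¹ = [1882/3671 -2901/3671; -532/3671 -678/3671; 1787/3671 -1711/3671]
x' − x̄ = [-16387/3671, -2858/3671, -10342/3671] = K·y
y = (KᵀK)⁻¹·Kᵀ·(x' − x̄) = [-1, 5]
z = y + H·x̄ = [-1, 5] + [-2, -2] = [-3, 3]

z = [-3, 3]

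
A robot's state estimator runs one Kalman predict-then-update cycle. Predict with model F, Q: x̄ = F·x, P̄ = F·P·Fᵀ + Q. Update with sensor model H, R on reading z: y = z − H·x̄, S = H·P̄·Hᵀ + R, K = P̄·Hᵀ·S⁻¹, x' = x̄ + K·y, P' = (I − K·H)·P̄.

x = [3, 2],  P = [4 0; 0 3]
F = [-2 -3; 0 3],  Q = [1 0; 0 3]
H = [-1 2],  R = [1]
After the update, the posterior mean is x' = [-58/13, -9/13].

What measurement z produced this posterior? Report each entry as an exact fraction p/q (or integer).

x̄ = F·x = [-12, 6]
P̄ = F·P·Fᵀ + Q = [44 -27; -27 30]
S = H·P̄·Hᵀ + R = [273]
K = P̄·Hᵀ·S⁻¹ = [-14/39; 29/91]
x' − x̄ = [98/13, -87/13] = K·y
y = (KᵀK)⁻¹·Kᵀ·(x' − x̄) = [-21]
z = y + H·x̄ = [-21] + [24] = [3]

z = [3]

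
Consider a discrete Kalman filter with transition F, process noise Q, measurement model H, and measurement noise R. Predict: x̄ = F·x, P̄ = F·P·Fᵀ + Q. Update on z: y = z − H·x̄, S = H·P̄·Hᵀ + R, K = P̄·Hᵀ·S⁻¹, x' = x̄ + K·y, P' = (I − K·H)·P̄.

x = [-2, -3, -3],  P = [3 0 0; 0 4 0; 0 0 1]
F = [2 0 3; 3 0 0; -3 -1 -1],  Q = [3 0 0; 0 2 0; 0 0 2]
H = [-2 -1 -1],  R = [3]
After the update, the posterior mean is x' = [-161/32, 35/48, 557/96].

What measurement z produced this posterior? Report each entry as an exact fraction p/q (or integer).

z = [3]

x̄ = F·x = [-13, -6, 12]
P̄ = F·P·Fᵀ + Q = [24 18 -21; 18 29 -27; -21 -27 34]
S = H·P̄·Hᵀ + R = [96]
K = P̄·Hᵀ·S⁻¹ = [-15/32; -19/48; 35/96]
x' − x̄ = [255/32, 323/48, -595/96] = K·y
y = (KᵀK)⁻¹·Kᵀ·(x' − x̄) = [-17]
z = y + H·x̄ = [-17] + [20] = [3]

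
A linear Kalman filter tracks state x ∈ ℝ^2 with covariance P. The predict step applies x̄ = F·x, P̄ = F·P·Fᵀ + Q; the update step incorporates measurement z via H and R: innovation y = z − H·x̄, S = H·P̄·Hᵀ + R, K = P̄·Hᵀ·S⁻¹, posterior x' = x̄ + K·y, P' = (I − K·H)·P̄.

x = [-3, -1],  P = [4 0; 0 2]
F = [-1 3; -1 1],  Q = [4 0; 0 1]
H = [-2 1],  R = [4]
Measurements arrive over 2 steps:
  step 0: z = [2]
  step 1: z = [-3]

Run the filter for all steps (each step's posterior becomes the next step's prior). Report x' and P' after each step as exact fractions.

step 0: x̄ = F·x = [0, 2]
step 0: P̄ = F·P·Fᵀ + Q = [26 10; 10 7]
step 0: y = z − H·x̄ = [0]
step 0: S = H·P̄·Hᵀ + R = [75]
step 0: K = P̄·Hᵀ·S⁻¹ = [-14/25; -13/75]
step 0: x' = x̄ + K·y = [0, 2]
step 0: P' = (I − K·H)·P̄ = [62/25 68/25; 68/25 356/75]
step 1: x̄ = F·x = [6, 2]
step 1: P̄ = F·P·Fᵀ + Q = [822/25 146/25; 146/25 209/75]
step 1: y = z − H·x̄ = [7]
step 1: S = H·P̄·Hᵀ + R = [8621/75]
step 1: K = P̄·Hᵀ·S⁻¹ = [-4494/8621; -667/8621]
step 1: x' = x̄ + K·y = [20268/8621, 12573/8621]
step 1: P' = (I − K·H)·P̄ = [14178/8621 10380/8621; 10380/8621 18092/8621]

step 0: x' = [0, 2], P' = [62/25 68/25; 68/25 356/75]
step 1: x' = [20268/8621, 12573/8621], P' = [14178/8621 10380/8621; 10380/8621 18092/8621]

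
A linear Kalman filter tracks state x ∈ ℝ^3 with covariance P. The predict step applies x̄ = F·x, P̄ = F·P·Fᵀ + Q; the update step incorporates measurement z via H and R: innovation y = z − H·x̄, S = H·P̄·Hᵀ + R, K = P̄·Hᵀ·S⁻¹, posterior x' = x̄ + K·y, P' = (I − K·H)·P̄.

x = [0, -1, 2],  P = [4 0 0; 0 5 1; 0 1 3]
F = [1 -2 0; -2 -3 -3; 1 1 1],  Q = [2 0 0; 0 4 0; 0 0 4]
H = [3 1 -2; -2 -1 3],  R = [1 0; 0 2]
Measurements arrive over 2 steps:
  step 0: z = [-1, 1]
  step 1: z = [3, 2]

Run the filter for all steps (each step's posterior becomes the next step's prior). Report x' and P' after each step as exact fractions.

step 0: x̄ = F·x = [2, -3, 1]
step 0: P̄ = F·P·Fᵀ + Q = [26 28 -8; 28 110 -38; -8 -38 18]
step 0: y = z − H·x̄ = [-2, -1]
step 0: S = H·P̄·Hᵀ + R = [833 -808; -808 814]
step 0: K = P̄·Hᵀ·S⁻¹ = [7638/12599 5972/12599; -3230/12599 -7540/12599; 3746/12599 5390/12599]
step 0: x' = x̄ + K·y = [3950/12599, -23797/12599, -283/12599]
step 0: P' = (I − K·H)·P̄ = [16826/12599 -37328/12599 2756/12599; -37328/12599 146790/12599 19018/12599; 2756/12599 19018/12599 11770/12599]
step 1: x̄ = F·x = [51544/12599, 64340/12599, -20130/12599]
step 1: P̄ = F·P·Fᵀ + Q = [778496/12599 915600/12599 -274706/12599; 915600/12599 1472200/12599 -450580/12599; -274706/12599 -450580/12599 194674/12599]
step 1: y = z − H·x̄ = [-221435/12599, 253016/12599]
step 1: S = H·P̄·Hᵀ + R = [19862351/12599 -17713298/12599; -17713298/12599 16025800/12599]
step 1: K = P̄·Hᵀ·S⁻¹ = [49814395/90267851 72981105/180535702; -8001070/90267851 -35064385/90267851; 27590357/90267851 78835597/180535702]
step 1: x' = x̄ + K·y = [226590141/90267851, -102571630/90267851, 162455049/90267851]
step 1: P' = (I − K·H)·P̄ = [99398529/90267851 -201587250/90267851 23396971/90267851; -201587250/90267851 843675500/90267851 123457410/90267851; 23396971/90267851 123457410/90267851 83028983/90267851]

step 0: x' = [3950/12599, -23797/12599, -283/12599], P' = [16826/12599 -37328/12599 2756/12599; -37328/12599 146790/12599 19018/12599; 2756/12599 19018/12599 11770/12599]
step 1: x' = [226590141/90267851, -102571630/90267851, 162455049/90267851], P' = [99398529/90267851 -201587250/90267851 23396971/90267851; -201587250/90267851 843675500/90267851 123457410/90267851; 23396971/90267851 123457410/90267851 83028983/90267851]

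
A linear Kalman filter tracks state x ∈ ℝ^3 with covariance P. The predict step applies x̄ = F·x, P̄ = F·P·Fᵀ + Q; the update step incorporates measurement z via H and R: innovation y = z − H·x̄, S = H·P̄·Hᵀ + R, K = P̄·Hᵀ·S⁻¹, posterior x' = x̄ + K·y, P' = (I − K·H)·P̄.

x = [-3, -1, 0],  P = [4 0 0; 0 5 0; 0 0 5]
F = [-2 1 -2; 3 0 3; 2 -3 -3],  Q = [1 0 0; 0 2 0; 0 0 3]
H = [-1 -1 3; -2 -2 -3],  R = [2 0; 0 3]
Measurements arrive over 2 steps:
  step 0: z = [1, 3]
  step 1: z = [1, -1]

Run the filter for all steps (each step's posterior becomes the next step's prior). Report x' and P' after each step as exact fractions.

step 0: x̄ = F·x = [5, -9, -3]
step 0: P̄ = F·P·Fᵀ + Q = [42 -54 -1; -54 83 -21; -1 -21 109]
step 0: y = z − H·x̄ = [6, -14]
step 0: S = H·P̄·Hᵀ + R = [1132 -881; -881 788]
step 0: K = P̄·Hᵀ·S⁻¹ = [657/2465 819/2465; -68091/115855 -75392/115855; 25689/115855 -12887/115855]
step 0: x' = x̄ + K·y = [4801/2465, -395753/115855, -13013/115855]
step 0: P' = (I − K·H)·P̄ = [75504/2465 -76761/2465 19/2465; -76761/2465 3728553/115855 -5132/115855; 19/2465 -5132/115855 15713/115855]
step 1: x̄ = F·x = [-821021/115855, 637902/115855, 57848/3995]
step 1: P̄ = F·P·Fᵀ + Q = [32560752/115855 -32235819/115855 -1867651/3995; -32235819/115855 32327393/115855 1850487/3995; -1867651/3995 1850487/3995 3152787/3995]
step 1: y = z − H·x̄ = [-1020008/23171, 4550683/115855]
step 1: S = H·P̄·Hᵀ + R = [165302432/23171 -164110225/23171; -164110225/23171 818917928/115855]
step 1: K = P̄·Hᵀ·S⁻¹ = [-4608956727/30568182601 1422780882/30568182601; -4213941063/30568182601 -10238628839/30568182601; 609316635/2778925691 -316877279/2778925691]
step 1: x' = x̄ + K·y = [42150693463/30568182601, -48353384873/30568182601, 969800613/2778925691]
step 1: P' = (I − K·H)·P̄ = [126704069148/30568182601 -125054212212/30568182601 -229335046/2778925691; -125054212212/30568182601 138102135093/30568182601 140001235/2778925691; -229335046/2778925691 140001235/2778925691 376433153/2778925691]

step 0: x' = [4801/2465, -395753/115855, -13013/115855], P' = [75504/2465 -76761/2465 19/2465; -76761/2465 3728553/115855 -5132/115855; 19/2465 -5132/115855 15713/115855]
step 1: x' = [42150693463/30568182601, -48353384873/30568182601, 969800613/2778925691], P' = [126704069148/30568182601 -125054212212/30568182601 -229335046/2778925691; -125054212212/30568182601 138102135093/30568182601 140001235/2778925691; -229335046/2778925691 140001235/2778925691 376433153/2778925691]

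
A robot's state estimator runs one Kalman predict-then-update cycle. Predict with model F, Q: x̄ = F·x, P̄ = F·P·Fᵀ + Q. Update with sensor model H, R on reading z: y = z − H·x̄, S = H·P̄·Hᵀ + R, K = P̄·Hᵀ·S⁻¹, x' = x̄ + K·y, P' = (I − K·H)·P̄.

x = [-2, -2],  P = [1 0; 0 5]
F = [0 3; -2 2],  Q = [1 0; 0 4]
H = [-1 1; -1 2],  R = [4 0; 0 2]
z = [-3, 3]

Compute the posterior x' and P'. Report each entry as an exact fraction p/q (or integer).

x̄ = F·x = [-6, 0]
P̄ = F·P·Fᵀ + Q = [46 30; 30 28]
y = z − H·x̄ = [-9, -3]
S = H·P̄·Hᵀ + R = [18 12; 12 40]
K = P̄·Hᵀ·S⁻¹ = [-101/72 37/48; -49/72 41/48]
x' = x̄ + K·y = [69/16, 57/16]
P' = (I − K·H)·P̄ = [919/72 515/72; 515/72 319/72]

x' = [69/16, 57/16]
P' = [919/72 515/72; 515/72 319/72]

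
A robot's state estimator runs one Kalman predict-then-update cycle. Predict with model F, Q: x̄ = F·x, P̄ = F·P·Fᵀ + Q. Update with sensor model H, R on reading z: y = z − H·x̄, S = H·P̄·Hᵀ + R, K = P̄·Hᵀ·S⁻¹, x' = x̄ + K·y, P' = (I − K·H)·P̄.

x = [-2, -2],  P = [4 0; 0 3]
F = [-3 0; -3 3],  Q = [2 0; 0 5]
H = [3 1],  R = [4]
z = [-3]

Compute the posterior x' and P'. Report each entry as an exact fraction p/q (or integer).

x̄ = F·x = [6, 0]
P̄ = F·P·Fᵀ + Q = [38 36; 36 68]
y = z − H·x̄ = [-21]
S = H·P̄·Hᵀ + R = [630]
K = P̄·Hᵀ·S⁻¹ = [5/21; 88/315]
x' = x̄ + K·y = [1, -88/15]
P' = (I − K·H)·P̄ = [16/7 -124/21; -124/21 5932/315]

x' = [1, -88/15]
P' = [16/7 -124/21; -124/21 5932/315]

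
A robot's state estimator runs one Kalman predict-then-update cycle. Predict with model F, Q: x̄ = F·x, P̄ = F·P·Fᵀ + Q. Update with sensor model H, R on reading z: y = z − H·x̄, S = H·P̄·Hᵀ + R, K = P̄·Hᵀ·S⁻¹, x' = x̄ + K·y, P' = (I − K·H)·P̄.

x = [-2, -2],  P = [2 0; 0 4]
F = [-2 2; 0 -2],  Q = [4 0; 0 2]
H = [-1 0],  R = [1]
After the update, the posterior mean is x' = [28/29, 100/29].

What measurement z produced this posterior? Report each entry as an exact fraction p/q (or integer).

x̄ = F·x = [0, 4]
P̄ = F·P·Fᵀ + Q = [28 -16; -16 18]
S = H·P̄·Hᵀ + R = [29]
K = P̄·Hᵀ·S⁻¹ = [-28/29; 16/29]
x' − x̄ = [28/29, -16/29] = K·y
y = (KᵀK)⁻¹·Kᵀ·(x' − x̄) = [-1]
z = y + H·x̄ = [-1] + [0] = [-1]

z = [-1]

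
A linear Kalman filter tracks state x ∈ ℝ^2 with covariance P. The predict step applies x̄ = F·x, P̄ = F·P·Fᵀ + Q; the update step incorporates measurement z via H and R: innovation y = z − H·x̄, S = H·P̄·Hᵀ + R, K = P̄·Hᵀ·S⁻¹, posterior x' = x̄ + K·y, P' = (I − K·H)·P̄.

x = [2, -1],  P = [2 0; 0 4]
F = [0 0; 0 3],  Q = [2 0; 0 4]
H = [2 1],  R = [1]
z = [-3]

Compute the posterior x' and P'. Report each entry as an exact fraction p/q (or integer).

x' = [0, -3]
P' = [82/49 -160/49; -160/49 360/49]

x̄ = F·x = [0, -3]
P̄ = F·P·Fᵀ + Q = [2 0; 0 40]
y = z − H·x̄ = [0]
S = H·P̄·Hᵀ + R = [49]
K = P̄·Hᵀ·S⁻¹ = [4/49; 40/49]
x' = x̄ + K·y = [0, -3]
P' = (I − K·H)·P̄ = [82/49 -160/49; -160/49 360/49]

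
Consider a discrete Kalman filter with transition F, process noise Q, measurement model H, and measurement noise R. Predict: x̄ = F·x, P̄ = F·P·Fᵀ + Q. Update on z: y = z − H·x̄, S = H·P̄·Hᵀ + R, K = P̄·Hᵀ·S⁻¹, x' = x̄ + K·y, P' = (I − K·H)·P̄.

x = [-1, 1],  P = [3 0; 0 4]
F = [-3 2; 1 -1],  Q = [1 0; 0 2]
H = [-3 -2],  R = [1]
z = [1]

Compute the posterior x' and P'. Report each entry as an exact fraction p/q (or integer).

x̄ = F·x = [5, -2]
P̄ = F·P·Fᵀ + Q = [44 -17; -17 9]
y = z − H·x̄ = [12]
S = H·P̄·Hᵀ + R = [229]
K = P̄·Hᵀ·S⁻¹ = [-98/229; 33/229]
x' = x̄ + K·y = [-31/229, -62/229]
P' = (I − K·H)·P̄ = [472/229 -659/229; -659/229 972/229]

x' = [-31/229, -62/229]
P' = [472/229 -659/229; -659/229 972/229]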